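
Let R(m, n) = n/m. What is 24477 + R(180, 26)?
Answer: 2202943/90 ≈ 24477.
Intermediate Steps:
24477 + R(180, 26) = 24477 + 26/180 = 24477 + 26*(1/180) = 24477 + 13/90 = 2202943/90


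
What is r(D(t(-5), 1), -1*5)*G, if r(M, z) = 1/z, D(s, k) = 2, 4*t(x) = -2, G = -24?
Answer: 24/5 ≈ 4.8000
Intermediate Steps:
t(x) = -1/2 (t(x) = (1/4)*(-2) = -1/2)
r(D(t(-5), 1), -1*5)*G = -24/(-1*5) = -24/(-5) = -1/5*(-24) = 24/5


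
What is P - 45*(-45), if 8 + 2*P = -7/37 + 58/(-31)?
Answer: 4633811/2294 ≈ 2020.0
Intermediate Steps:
P = -11539/2294 (P = -4 + (-7/37 + 58/(-31))/2 = -4 + (-7*1/37 + 58*(-1/31))/2 = -4 + (-7/37 - 58/31)/2 = -4 + (½)*(-2363/1147) = -4 - 2363/2294 = -11539/2294 ≈ -5.0301)
P - 45*(-45) = -11539/2294 - 45*(-45) = -11539/2294 + 2025 = 4633811/2294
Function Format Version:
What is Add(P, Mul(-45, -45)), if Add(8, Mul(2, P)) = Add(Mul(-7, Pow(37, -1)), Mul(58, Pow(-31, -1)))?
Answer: Rational(4633811, 2294) ≈ 2020.0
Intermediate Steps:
P = Rational(-11539, 2294) (P = Add(-4, Mul(Rational(1, 2), Add(Mul(-7, Pow(37, -1)), Mul(58, Pow(-31, -1))))) = Add(-4, Mul(Rational(1, 2), Add(Mul(-7, Rational(1, 37)), Mul(58, Rational(-1, 31))))) = Add(-4, Mul(Rational(1, 2), Add(Rational(-7, 37), Rational(-58, 31)))) = Add(-4, Mul(Rational(1, 2), Rational(-2363, 1147))) = Add(-4, Rational(-2363, 2294)) = Rational(-11539, 2294) ≈ -5.0301)
Add(P, Mul(-45, -45)) = Add(Rational(-11539, 2294), Mul(-45, -45)) = Add(Rational(-11539, 2294), 2025) = Rational(4633811, 2294)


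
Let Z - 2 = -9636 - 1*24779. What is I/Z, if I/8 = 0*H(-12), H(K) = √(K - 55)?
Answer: 0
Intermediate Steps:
Z = -34413 (Z = 2 + (-9636 - 1*24779) = 2 + (-9636 - 24779) = 2 - 34415 = -34413)
H(K) = √(-55 + K)
I = 0 (I = 8*(0*√(-55 - 12)) = 8*(0*√(-67)) = 8*(0*(I*√67)) = 8*0 = 0)
I/Z = 0/(-34413) = 0*(-1/34413) = 0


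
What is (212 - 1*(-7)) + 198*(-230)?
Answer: -45321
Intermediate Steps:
(212 - 1*(-7)) + 198*(-230) = (212 + 7) - 45540 = 219 - 45540 = -45321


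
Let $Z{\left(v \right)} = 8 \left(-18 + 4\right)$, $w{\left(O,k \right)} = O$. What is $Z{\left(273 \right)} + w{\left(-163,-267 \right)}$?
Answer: $-275$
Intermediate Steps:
$Z{\left(v \right)} = -112$ ($Z{\left(v \right)} = 8 \left(-14\right) = -112$)
$Z{\left(273 \right)} + w{\left(-163,-267 \right)} = -112 - 163 = -275$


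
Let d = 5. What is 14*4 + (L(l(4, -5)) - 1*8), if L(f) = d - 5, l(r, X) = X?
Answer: 48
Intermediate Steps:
L(f) = 0 (L(f) = 5 - 5 = 0)
14*4 + (L(l(4, -5)) - 1*8) = 14*4 + (0 - 1*8) = 56 + (0 - 8) = 56 - 8 = 48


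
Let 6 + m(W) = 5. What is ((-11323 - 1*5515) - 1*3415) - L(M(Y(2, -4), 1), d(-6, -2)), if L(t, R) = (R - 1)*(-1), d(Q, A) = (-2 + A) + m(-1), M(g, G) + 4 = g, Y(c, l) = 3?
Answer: -20259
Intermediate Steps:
m(W) = -1 (m(W) = -6 + 5 = -1)
M(g, G) = -4 + g
d(Q, A) = -3 + A (d(Q, A) = (-2 + A) - 1 = -3 + A)
L(t, R) = 1 - R (L(t, R) = (-1 + R)*(-1) = 1 - R)
((-11323 - 1*5515) - 1*3415) - L(M(Y(2, -4), 1), d(-6, -2)) = ((-11323 - 1*5515) - 1*3415) - (1 - (-3 - 2)) = ((-11323 - 5515) - 3415) - (1 - 1*(-5)) = (-16838 - 3415) - (1 + 5) = -20253 - 1*6 = -20253 - 6 = -20259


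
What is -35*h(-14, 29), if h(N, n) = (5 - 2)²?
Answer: -315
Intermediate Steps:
h(N, n) = 9 (h(N, n) = 3² = 9)
-35*h(-14, 29) = -35*9 = -315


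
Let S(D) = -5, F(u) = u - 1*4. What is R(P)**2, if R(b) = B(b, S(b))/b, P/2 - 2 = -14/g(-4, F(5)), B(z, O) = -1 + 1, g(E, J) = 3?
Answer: 0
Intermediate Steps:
F(u) = -4 + u (F(u) = u - 4 = -4 + u)
B(z, O) = 0
P = -16/3 (P = 4 + 2*(-14/3) = 4 - 28/3 = -16/3 ≈ -5.3333)
R(b) = 0 (R(b) = 0/b = 0)
R(P)**2 = 0**2 = 0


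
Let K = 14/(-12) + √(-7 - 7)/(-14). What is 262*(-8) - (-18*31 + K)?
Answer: -9221/6 + I*√14/14 ≈ -1536.8 + 0.26726*I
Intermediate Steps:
K = -7/6 - I*√14/14 (K = 14*(-1/12) + √(-14)*(-1/14) = -7/6 + (I*√14)*(-1/14) = -7/6 - I*√14/14 ≈ -1.1667 - 0.26726*I)
262*(-8) - (-18*31 + K) = 262*(-8) - (-18*31 + (-7/6 - I*√14/14)) = -2096 - (-558 + (-7/6 - I*√14/14)) = -2096 - (-3355/6 - I*√14/14) = -2096 + (3355/6 + I*√14/14) = -9221/6 + I*√14/14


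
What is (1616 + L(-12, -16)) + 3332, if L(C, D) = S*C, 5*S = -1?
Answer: 24752/5 ≈ 4950.4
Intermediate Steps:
S = -⅕ (S = (⅕)*(-1) = -⅕ ≈ -0.20000)
L(C, D) = -C/5
(1616 + L(-12, -16)) + 3332 = (1616 - ⅕*(-12)) + 3332 = (1616 + 12/5) + 3332 = 8092/5 + 3332 = 24752/5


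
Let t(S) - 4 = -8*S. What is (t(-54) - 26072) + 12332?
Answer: -13304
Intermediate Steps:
t(S) = 4 - 8*S
(t(-54) - 26072) + 12332 = ((4 - 8*(-54)) - 26072) + 12332 = ((4 + 432) - 26072) + 12332 = (436 - 26072) + 12332 = -25636 + 12332 = -13304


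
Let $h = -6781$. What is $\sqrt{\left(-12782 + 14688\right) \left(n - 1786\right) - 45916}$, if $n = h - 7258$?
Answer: $i \sqrt{30208366} \approx 5496.2 i$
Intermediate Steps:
$n = -14039$ ($n = -6781 - 7258 = -14039$)
$\sqrt{\left(-12782 + 14688\right) \left(n - 1786\right) - 45916} = \sqrt{\left(-12782 + 14688\right) \left(-14039 - 1786\right) - 45916} = \sqrt{1906 \left(-15825\right) - 45916} = \sqrt{-30162450 - 45916} = \sqrt{-30208366} = i \sqrt{30208366}$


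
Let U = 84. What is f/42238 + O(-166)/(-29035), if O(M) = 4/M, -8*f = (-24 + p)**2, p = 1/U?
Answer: -9779988027377/5745817500030720 ≈ -0.0017021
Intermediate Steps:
p = 1/84 ≈ 0.011905
f = -4060225/56448 (f = -(-24 + 1/84)**2/8 = -(-2015/84)**2/8 = -1/8*4060225/7056 = -4060225/56448 ≈ -71.929)
f/42238 + O(-166)/(-29035) = -4060225/56448/42238 + (4/(-166))/(-29035) = -4060225/56448*1/42238 + (4*(-1/166))*(-1/29035) = -4060225/2384250624 - 2/83*(-1/29035) = -4060225/2384250624 + 2/2409905 = -9779988027377/5745817500030720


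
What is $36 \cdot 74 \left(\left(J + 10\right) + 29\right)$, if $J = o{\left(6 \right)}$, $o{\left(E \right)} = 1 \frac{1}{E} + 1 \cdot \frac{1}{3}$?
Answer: $105228$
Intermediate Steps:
$o{\left(E \right)} = \frac{1}{3} + \frac{1}{E}$ ($o{\left(E \right)} = \frac{1}{E} + 1 \cdot \frac{1}{3} = \frac{1}{E} + \frac{1}{3} = \frac{1}{3} + \frac{1}{E}$)
$J = \frac{1}{2}$ ($J = \frac{3 + 6}{3 \cdot 6} = \frac{1}{3} \cdot \frac{1}{6} \cdot 9 = \frac{1}{2} \approx 0.5$)
$36 \cdot 74 \left(\left(J + 10\right) + 29\right) = 36 \cdot 74 \left(\left(\frac{1}{2} + 10\right) + 29\right) = 2664 \left(\frac{21}{2} + 29\right) = 2664 \cdot \frac{79}{2} = 105228$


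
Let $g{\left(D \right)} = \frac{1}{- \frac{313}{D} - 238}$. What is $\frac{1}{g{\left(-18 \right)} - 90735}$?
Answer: $- \frac{3971}{360308703} \approx -1.1021 \cdot 10^{-5}$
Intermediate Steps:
$g{\left(D \right)} = \frac{1}{-238 - \frac{313}{D}}$
$\frac{1}{g{\left(-18 \right)} - 90735} = \frac{1}{\left(-1\right) \left(-18\right) \frac{1}{313 + 238 \left(-18\right)} - 90735} = \frac{1}{\left(-1\right) \left(-18\right) \frac{1}{313 - 4284} - 90735} = \frac{1}{\left(-1\right) \left(-18\right) \frac{1}{-3971} - 90735} = \frac{1}{\left(-1\right) \left(-18\right) \left(- \frac{1}{3971}\right) - 90735} = \frac{1}{- \frac{18}{3971} - 90735} = \frac{1}{- \frac{360308703}{3971}} = - \frac{3971}{360308703}$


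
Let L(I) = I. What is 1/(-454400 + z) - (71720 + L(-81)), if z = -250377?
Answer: -50489519504/704777 ≈ -71639.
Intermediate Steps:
1/(-454400 + z) - (71720 + L(-81)) = 1/(-454400 - 250377) - (71720 - 81) = 1/(-704777) - 1*71639 = -1/704777 - 71639 = -50489519504/704777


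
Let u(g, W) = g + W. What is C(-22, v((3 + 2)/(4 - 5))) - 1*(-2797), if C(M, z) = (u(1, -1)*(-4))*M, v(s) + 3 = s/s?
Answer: 2797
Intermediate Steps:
u(g, W) = W + g
v(s) = -2 (v(s) = -3 + s/s = -3 + 1 = -2)
C(M, z) = 0 (C(M, z) = ((-1 + 1)*(-4))*M = (0*(-4))*M = 0*M = 0)
C(-22, v((3 + 2)/(4 - 5))) - 1*(-2797) = 0 - 1*(-2797) = 0 + 2797 = 2797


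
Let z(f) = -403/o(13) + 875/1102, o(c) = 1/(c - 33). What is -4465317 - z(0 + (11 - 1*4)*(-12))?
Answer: -4929662329/1102 ≈ -4.4734e+6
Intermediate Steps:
o(c) = 1/(-33 + c)
z(f) = 8882995/1102 (z(f) = -403/(1/(-33 + 13)) + 875/1102 = -403/(1/(-20)) + 875*(1/1102) = -403/(-1/20) + 875/1102 = -403*(-20) + 875/1102 = 8060 + 875/1102 = 8882995/1102)
-4465317 - z(0 + (11 - 1*4)*(-12)) = -4465317 - 1*8882995/1102 = -4465317 - 8882995/1102 = -4929662329/1102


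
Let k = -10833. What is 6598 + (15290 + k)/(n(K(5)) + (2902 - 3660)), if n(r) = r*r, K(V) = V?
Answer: 4831877/733 ≈ 6591.9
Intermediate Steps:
n(r) = r²
6598 + (15290 + k)/(n(K(5)) + (2902 - 3660)) = 6598 + (15290 - 10833)/(5² + (2902 - 3660)) = 6598 + 4457/(25 - 758) = 6598 + 4457/(-733) = 6598 + 4457*(-1/733) = 6598 - 4457/733 = 4831877/733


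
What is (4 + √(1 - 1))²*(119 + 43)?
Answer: 2592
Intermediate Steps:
(4 + √(1 - 1))²*(119 + 43) = (4 + √0)²*162 = (4 + 0)²*162 = 4²*162 = 16*162 = 2592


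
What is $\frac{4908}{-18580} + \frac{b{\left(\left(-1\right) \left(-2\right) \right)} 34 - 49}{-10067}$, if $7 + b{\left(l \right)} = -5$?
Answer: $- \frac{10229444}{46761215} \approx -0.21876$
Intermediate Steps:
$b{\left(l \right)} = -12$ ($b{\left(l \right)} = -7 - 5 = -12$)
$\frac{4908}{-18580} + \frac{b{\left(\left(-1\right) \left(-2\right) \right)} 34 - 49}{-10067} = \frac{4908}{-18580} + \frac{\left(-12\right) 34 - 49}{-10067} = 4908 \left(- \frac{1}{18580}\right) + \left(-408 - 49\right) \left(- \frac{1}{10067}\right) = - \frac{1227}{4645} - - \frac{457}{10067} = - \frac{1227}{4645} + \frac{457}{10067} = - \frac{10229444}{46761215}$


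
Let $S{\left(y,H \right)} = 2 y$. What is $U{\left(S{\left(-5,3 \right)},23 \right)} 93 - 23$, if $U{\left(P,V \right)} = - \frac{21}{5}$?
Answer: $- \frac{2068}{5} \approx -413.6$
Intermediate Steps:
$U{\left(P,V \right)} = - \frac{21}{5}$ ($U{\left(P,V \right)} = \left(-21\right) \frac{1}{5} = - \frac{21}{5}$)
$U{\left(S{\left(-5,3 \right)},23 \right)} 93 - 23 = \left(- \frac{21}{5}\right) 93 - 23 = - \frac{1953}{5} - 23 = - \frac{2068}{5}$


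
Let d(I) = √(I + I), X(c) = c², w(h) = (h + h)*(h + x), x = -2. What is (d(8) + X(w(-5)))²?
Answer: 24049216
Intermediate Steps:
w(h) = 2*h*(-2 + h) (w(h) = (h + h)*(h - 2) = (2*h)*(-2 + h) = 2*h*(-2 + h))
d(I) = √2*√I (d(I) = √(2*I) = √2*√I)
(d(8) + X(w(-5)))² = (√2*√8 + (2*(-5)*(-2 - 5))²)² = (√2*(2*√2) + (2*(-5)*(-7))²)² = (4 + 70²)² = (4 + 4900)² = 4904² = 24049216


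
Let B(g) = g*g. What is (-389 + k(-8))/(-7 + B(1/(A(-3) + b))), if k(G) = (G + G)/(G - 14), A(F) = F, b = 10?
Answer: 209279/3762 ≈ 55.630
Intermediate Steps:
B(g) = g²
k(G) = 2*G/(-14 + G) (k(G) = (2*G)/(-14 + G) = 2*G/(-14 + G))
(-389 + k(-8))/(-7 + B(1/(A(-3) + b))) = (-389 + 2*(-8)/(-14 - 8))/(-7 + (1/(-3 + 10))²) = (-389 + 2*(-8)/(-22))/(-7 + (1/7)²) = (-389 + 2*(-8)*(-1/22))/(-7 + (⅐)²) = (-389 + 8/11)/(-7 + 1/49) = -4271/(11*(-342/49)) = -4271/11*(-49/342) = 209279/3762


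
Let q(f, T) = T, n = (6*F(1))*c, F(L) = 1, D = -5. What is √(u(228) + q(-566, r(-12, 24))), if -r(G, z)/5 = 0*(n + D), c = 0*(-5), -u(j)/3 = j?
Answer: 6*I*√19 ≈ 26.153*I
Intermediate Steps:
u(j) = -3*j
c = 0
n = 0 (n = (6*1)*0 = 6*0 = 0)
r(G, z) = 0 (r(G, z) = -0*(0 - 5) = -0*(-5) = -5*0 = 0)
√(u(228) + q(-566, r(-12, 24))) = √(-3*228 + 0) = √(-684 + 0) = √(-684) = 6*I*√19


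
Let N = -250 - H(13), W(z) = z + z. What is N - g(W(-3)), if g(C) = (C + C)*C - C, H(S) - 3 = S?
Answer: -344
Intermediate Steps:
W(z) = 2*z
H(S) = 3 + S
N = -266 (N = -250 - (3 + 13) = -250 - 1*16 = -250 - 16 = -266)
g(C) = -C + 2*C**2 (g(C) = (2*C)*C - C = 2*C**2 - C = -C + 2*C**2)
N - g(W(-3)) = -266 - 2*(-3)*(-1 + 2*(2*(-3))) = -266 - (-6)*(-1 + 2*(-6)) = -266 - (-6)*(-1 - 12) = -266 - (-6)*(-13) = -266 - 1*78 = -266 - 78 = -344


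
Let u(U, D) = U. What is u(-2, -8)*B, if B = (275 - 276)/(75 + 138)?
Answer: 2/213 ≈ 0.0093897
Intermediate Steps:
B = -1/213 ≈ -0.0046948
u(-2, -8)*B = -2*(-1/213) = 2/213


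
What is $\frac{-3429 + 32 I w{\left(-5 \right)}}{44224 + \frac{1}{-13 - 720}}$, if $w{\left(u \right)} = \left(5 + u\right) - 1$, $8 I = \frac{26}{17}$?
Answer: $- \frac{42805001}{551075247} \approx -0.077675$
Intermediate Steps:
$I = \frac{13}{68}$ ($I = \frac{26 \cdot \frac{1}{17}}{8} = \frac{1}{8} \cdot \frac{26}{17} = \frac{13}{68} \approx 0.19118$)
$w{\left(u \right)} = 4 + u$
$\frac{-3429 + 32 I w{\left(-5 \right)}}{44224 + \frac{1}{-13 - 720}} = \frac{-3429 + 32 \cdot \frac{13}{68} \left(4 - 5\right)}{44224 + \frac{1}{-13 - 720}} = \frac{-3429 + \frac{104}{17} \left(-1\right)}{44224 + \frac{1}{-13 - 720}} = \frac{-3429 - \frac{104}{17}}{44224 + \frac{1}{-733}} = - \frac{58397}{17 \left(44224 - \frac{1}{733}\right)} = - \frac{58397}{17 \cdot \frac{32416191}{733}} = \left(- \frac{58397}{17}\right) \frac{733}{32416191} = - \frac{42805001}{551075247}$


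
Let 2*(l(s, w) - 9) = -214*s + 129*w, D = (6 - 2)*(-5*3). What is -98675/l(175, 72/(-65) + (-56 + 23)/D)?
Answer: 2052440/390041 ≈ 5.2621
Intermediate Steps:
D = -60 (D = 4*(-15) = -60)
l(s, w) = 9 - 107*s + 129*w/2 (l(s, w) = 9 + (-214*s + 129*w)/2 = 9 + (-107*s + 129*w/2) = 9 - 107*s + 129*w/2)
-98675/l(175, 72/(-65) + (-56 + 23)/D) = -98675/(9 - 107*175 + 129*(72/(-65) + (-56 + 23)/(-60))/2) = -98675/(9 - 18725 + 129*(72*(-1/65) - 33*(-1/60))/2) = -98675/(9 - 18725 + 129*(-72/65 + 11/20)/2) = -98675/(9 - 18725 + (129/2)*(-29/52)) = -98675/(9 - 18725 - 3741/104) = -98675/(-1950205/104) = -98675*(-104/1950205) = 2052440/390041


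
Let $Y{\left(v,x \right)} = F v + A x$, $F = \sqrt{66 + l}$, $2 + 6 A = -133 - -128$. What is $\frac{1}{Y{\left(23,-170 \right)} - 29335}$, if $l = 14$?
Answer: $- \frac{26223}{764012722} - \frac{207 \sqrt{5}}{1910031805} \approx -3.4565 \cdot 10^{-5}$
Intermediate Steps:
$A = - \frac{7}{6}$ ($A = - \frac{1}{3} + \frac{-133 - -128}{6} = - \frac{1}{3} + \frac{-133 + 128}{6} = - \frac{1}{3} + \frac{1}{6} \left(-5\right) = - \frac{1}{3} - \frac{5}{6} = - \frac{7}{6} \approx -1.1667$)
$F = 4 \sqrt{5}$ ($F = \sqrt{66 + 14} = \sqrt{80} = 4 \sqrt{5} \approx 8.9443$)
$Y{\left(v,x \right)} = - \frac{7 x}{6} + 4 v \sqrt{5}$ ($Y{\left(v,x \right)} = 4 \sqrt{5} v - \frac{7 x}{6} = 4 v \sqrt{5} - \frac{7 x}{6} = - \frac{7 x}{6} + 4 v \sqrt{5}$)
$\frac{1}{Y{\left(23,-170 \right)} - 29335} = \frac{1}{\left(\left(- \frac{7}{6}\right) \left(-170\right) + 4 \cdot 23 \sqrt{5}\right) - 29335} = \frac{1}{\left(\frac{595}{3} + 92 \sqrt{5}\right) - 29335} = \frac{1}{- \frac{87410}{3} + 92 \sqrt{5}}$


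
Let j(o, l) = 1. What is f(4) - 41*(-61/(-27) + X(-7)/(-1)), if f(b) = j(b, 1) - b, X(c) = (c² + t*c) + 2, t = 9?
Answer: -15866/27 ≈ -587.63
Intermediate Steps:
X(c) = 2 + c² + 9*c (X(c) = (c² + 9*c) + 2 = 2 + c² + 9*c)
f(b) = 1 - b
f(4) - 41*(-61/(-27) + X(-7)/(-1)) = (1 - 1*4) - 41*(-61/(-27) + (2 + (-7)² + 9*(-7))/(-1)) = (1 - 4) - 41*(-61*(-1/27) + (2 + 49 - 63)*(-1)) = -3 - 41*(61/27 - 12*(-1)) = -3 - 41*(61/27 + 12) = -3 - 41*385/27 = -3 - 15785/27 = -15866/27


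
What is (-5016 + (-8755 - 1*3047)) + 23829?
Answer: 7011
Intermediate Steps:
(-5016 + (-8755 - 1*3047)) + 23829 = (-5016 + (-8755 - 3047)) + 23829 = (-5016 - 11802) + 23829 = -16818 + 23829 = 7011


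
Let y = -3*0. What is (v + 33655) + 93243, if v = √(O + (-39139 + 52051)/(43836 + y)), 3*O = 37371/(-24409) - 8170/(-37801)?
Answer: 126898 + I*√14697746072397844547442351/10111700630031 ≈ 1.269e+5 + 0.37914*I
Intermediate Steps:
y = 0
O = -1213239641/2768053827 (O = (37371/(-24409) - 8170/(-37801))/3 = (37371*(-1/24409) - 8170*(-1/37801))/3 = (-37371/24409 + 8170/37801)/3 = (⅓)*(-1213239641/922684609) = -1213239641/2768053827 ≈ -0.43830)
v = I*√14697746072397844547442351/10111700630031 (v = √(-1213239641/2768053827 + (-39139 + 52051)/(43836 + 0)) = √(-1213239641/2768053827 + 12912/43836) = √(-1213239641/2768053827 + 12912*(1/43836)) = √(-1213239641/2768053827 + 1076/3653) = √(-1453538490721/10111700630031) = I*√14697746072397844547442351/10111700630031 ≈ 0.37914*I)
(v + 33655) + 93243 = (I*√14697746072397844547442351/10111700630031 + 33655) + 93243 = (33655 + I*√14697746072397844547442351/10111700630031) + 93243 = 126898 + I*√14697746072397844547442351/10111700630031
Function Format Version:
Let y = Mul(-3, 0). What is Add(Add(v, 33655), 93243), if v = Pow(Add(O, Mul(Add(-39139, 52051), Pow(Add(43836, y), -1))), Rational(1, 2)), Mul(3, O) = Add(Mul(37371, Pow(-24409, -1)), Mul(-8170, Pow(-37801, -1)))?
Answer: Add(126898, Mul(Rational(1, 10111700630031), I, Pow(14697746072397844547442351, Rational(1, 2)))) ≈ Add(1.2690e+5, Mul(0.37914, I))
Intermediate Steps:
y = 0
O = Rational(-1213239641, 2768053827) (O = Mul(Rational(1, 3), Add(Mul(37371, Pow(-24409, -1)), Mul(-8170, Pow(-37801, -1)))) = Mul(Rational(1, 3), Add(Mul(37371, Rational(-1, 24409)), Mul(-8170, Rational(-1, 37801)))) = Mul(Rational(1, 3), Add(Rational(-37371, 24409), Rational(8170, 37801))) = Mul(Rational(1, 3), Rational(-1213239641, 922684609)) = Rational(-1213239641, 2768053827) ≈ -0.43830)
v = Mul(Rational(1, 10111700630031), I, Pow(14697746072397844547442351, Rational(1, 2))) (v = Pow(Add(Rational(-1213239641, 2768053827), Mul(Add(-39139, 52051), Pow(Add(43836, 0), -1))), Rational(1, 2)) = Pow(Add(Rational(-1213239641, 2768053827), Mul(12912, Pow(43836, -1))), Rational(1, 2)) = Pow(Add(Rational(-1213239641, 2768053827), Mul(12912, Rational(1, 43836))), Rational(1, 2)) = Pow(Add(Rational(-1213239641, 2768053827), Rational(1076, 3653)), Rational(1, 2)) = Pow(Rational(-1453538490721, 10111700630031), Rational(1, 2)) = Mul(Rational(1, 10111700630031), I, Pow(14697746072397844547442351, Rational(1, 2))) ≈ Mul(0.37914, I))
Add(Add(v, 33655), 93243) = Add(Add(Mul(Rational(1, 10111700630031), I, Pow(14697746072397844547442351, Rational(1, 2))), 33655), 93243) = Add(Add(33655, Mul(Rational(1, 10111700630031), I, Pow(14697746072397844547442351, Rational(1, 2)))), 93243) = Add(126898, Mul(Rational(1, 10111700630031), I, Pow(14697746072397844547442351, Rational(1, 2))))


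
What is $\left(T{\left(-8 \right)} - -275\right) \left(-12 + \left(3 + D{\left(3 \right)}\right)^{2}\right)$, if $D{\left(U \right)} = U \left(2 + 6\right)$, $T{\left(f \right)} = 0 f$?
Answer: $197175$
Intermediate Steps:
$T{\left(f \right)} = 0$
$D{\left(U \right)} = 8 U$ ($D{\left(U \right)} = U 8 = 8 U$)
$\left(T{\left(-8 \right)} - -275\right) \left(-12 + \left(3 + D{\left(3 \right)}\right)^{2}\right) = \left(0 - -275\right) \left(-12 + \left(3 + 8 \cdot 3\right)^{2}\right) = \left(0 + 275\right) \left(-12 + \left(3 + 24\right)^{2}\right) = 275 \left(-12 + 27^{2}\right) = 275 \left(-12 + 729\right) = 275 \cdot 717 = 197175$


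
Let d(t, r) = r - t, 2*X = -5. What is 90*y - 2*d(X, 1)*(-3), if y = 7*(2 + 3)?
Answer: 3171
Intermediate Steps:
X = -5/2 (X = (1/2)*(-5) = -5/2 ≈ -2.5000)
y = 35 (y = 7*5 = 35)
90*y - 2*d(X, 1)*(-3) = 90*35 - 2*(1 - 1*(-5/2))*(-3) = 3150 - 2*(1 + 5/2)*(-3) = 3150 - 2*7/2*(-3) = 3150 - 7*(-3) = 3150 + 21 = 3171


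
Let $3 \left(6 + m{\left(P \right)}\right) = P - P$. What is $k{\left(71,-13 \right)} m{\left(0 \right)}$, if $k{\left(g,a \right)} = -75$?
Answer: $450$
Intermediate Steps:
$m{\left(P \right)} = -6$ ($m{\left(P \right)} = -6 + \frac{P - P}{3} = -6 + \frac{1}{3} \cdot 0 = -6 + 0 = -6$)
$k{\left(71,-13 \right)} m{\left(0 \right)} = \left(-75\right) \left(-6\right) = 450$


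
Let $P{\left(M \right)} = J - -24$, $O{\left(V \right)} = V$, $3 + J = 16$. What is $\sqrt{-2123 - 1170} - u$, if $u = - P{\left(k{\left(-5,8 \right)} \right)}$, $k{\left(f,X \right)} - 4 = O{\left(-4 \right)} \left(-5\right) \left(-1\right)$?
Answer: $37 + i \sqrt{3293} \approx 37.0 + 57.385 i$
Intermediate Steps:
$J = 13$ ($J = -3 + 16 = 13$)
$k{\left(f,X \right)} = -16$ ($k{\left(f,X \right)} = 4 + \left(-4\right) \left(-5\right) \left(-1\right) = 4 + 20 \left(-1\right) = 4 - 20 = -16$)
$P{\left(M \right)} = 37$ ($P{\left(M \right)} = 13 - -24 = 13 + 24 = 37$)
$u = -37$ ($u = \left(-1\right) 37 = -37$)
$\sqrt{-2123 - 1170} - u = \sqrt{-2123 - 1170} - -37 = \sqrt{-3293} + 37 = i \sqrt{3293} + 37 = 37 + i \sqrt{3293}$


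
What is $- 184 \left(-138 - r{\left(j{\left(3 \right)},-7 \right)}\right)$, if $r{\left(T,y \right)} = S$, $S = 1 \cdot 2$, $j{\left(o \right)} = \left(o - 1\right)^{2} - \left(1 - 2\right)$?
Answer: $25760$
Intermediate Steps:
$j{\left(o \right)} = 1 + \left(-1 + o\right)^{2}$ ($j{\left(o \right)} = \left(-1 + o\right)^{2} - -1 = \left(-1 + o\right)^{2} + 1 = 1 + \left(-1 + o\right)^{2}$)
$S = 2$
$r{\left(T,y \right)} = 2$
$- 184 \left(-138 - r{\left(j{\left(3 \right)},-7 \right)}\right) = - 184 \left(-138 - 2\right) = \left(-184\right) \left(-140\right) = 25760$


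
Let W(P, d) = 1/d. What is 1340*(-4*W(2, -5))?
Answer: 1072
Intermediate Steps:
1340*(-4*W(2, -5)) = 1340*(-4/(-5)) = 1340*(-4*(-⅕)) = 1340*(⅘) = 1072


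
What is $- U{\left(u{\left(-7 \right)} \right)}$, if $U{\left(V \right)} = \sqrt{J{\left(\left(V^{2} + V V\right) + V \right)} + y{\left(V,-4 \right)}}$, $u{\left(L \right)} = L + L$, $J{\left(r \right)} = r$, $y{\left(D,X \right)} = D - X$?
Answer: $- 4 \sqrt{23} \approx -19.183$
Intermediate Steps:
$u{\left(L \right)} = 2 L$
$U{\left(V \right)} = \sqrt{4 + 2 V + 2 V^{2}}$ ($U{\left(V \right)} = \sqrt{\left(\left(V^{2} + V V\right) + V\right) + \left(V - -4\right)} = \sqrt{\left(\left(V^{2} + V^{2}\right) + V\right) + \left(V + 4\right)} = \sqrt{\left(2 V^{2} + V\right) + \left(4 + V\right)} = \sqrt{\left(V + 2 V^{2}\right) + \left(4 + V\right)} = \sqrt{4 + 2 V + 2 V^{2}}$)
$- U{\left(u{\left(-7 \right)} \right)} = - \sqrt{4 + 2 \left(-7\right) + 2 \left(-7\right) \left(1 + 2 \cdot 2 \left(-7\right)\right)} = - \sqrt{4 - 14 - 14 \left(1 + 2 \left(-14\right)\right)} = - \sqrt{4 - 14 - 14 \left(1 - 28\right)} = - \sqrt{4 - 14 - -378} = - \sqrt{4 - 14 + 378} = - \sqrt{368} = - 4 \sqrt{23}$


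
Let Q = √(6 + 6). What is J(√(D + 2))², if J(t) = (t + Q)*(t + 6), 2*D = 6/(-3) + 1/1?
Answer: 2025/4 + 72*√3 + 81*√6 + 225*√2 ≈ 1147.6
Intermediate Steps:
D = -½ (D = (6/(-3) + 1/1)/2 = (6*(-⅓) + 1*1)/2 = (-2 + 1)/2 = (½)*(-1) = -½ ≈ -0.50000)
Q = 2*√3 (Q = √12 = 2*√3 ≈ 3.4641)
J(t) = (6 + t)*(t + 2*√3) (J(t) = (t + 2*√3)*(t + 6) = (t + 2*√3)*(6 + t) = (6 + t)*(t + 2*√3))
J(√(D + 2))² = ((√(-½ + 2))² + 6*√(-½ + 2) + 12*√3 + 2*√(-½ + 2)*√3)² = ((√(3/2))² + 6*√(3/2) + 12*√3 + 2*√(3/2)*√3)² = ((√6/2)² + 6*(√6/2) + 12*√3 + 2*(√6/2)*√3)² = (3/2 + 3*√6 + 12*√3 + 3*√2)² = (3/2 + 3*√2 + 3*√6 + 12*√3)²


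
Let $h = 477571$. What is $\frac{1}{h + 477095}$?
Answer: $\frac{1}{954666} \approx 1.0475 \cdot 10^{-6}$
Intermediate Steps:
$\frac{1}{h + 477095} = \frac{1}{477571 + 477095} = \frac{1}{954666}$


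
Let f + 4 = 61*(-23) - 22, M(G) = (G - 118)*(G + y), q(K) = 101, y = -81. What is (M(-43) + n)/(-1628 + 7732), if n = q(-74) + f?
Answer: 4659/1526 ≈ 3.0531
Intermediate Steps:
M(G) = (-118 + G)*(-81 + G) (M(G) = (G - 118)*(G - 81) = (-118 + G)*(-81 + G))
f = -1429 (f = -4 + (61*(-23) - 22) = -4 + (-1403 - 22) = -4 - 1425 = -1429)
n = -1328 (n = 101 - 1429 = -1328)
(M(-43) + n)/(-1628 + 7732) = ((9558 + (-43)² - 199*(-43)) - 1328)/(-1628 + 7732) = ((9558 + 1849 + 8557) - 1328)/6104 = (19964 - 1328)*(1/6104) = 18636*(1/6104) = 4659/1526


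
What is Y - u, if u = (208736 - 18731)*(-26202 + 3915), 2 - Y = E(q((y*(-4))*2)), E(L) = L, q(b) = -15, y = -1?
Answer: 4234641452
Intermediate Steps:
Y = 17 (Y = 2 - 1*(-15) = 2 + 15 = 17)
u = -4234641435 (u = 190005*(-22287) = -4234641435)
Y - u = 17 - 1*(-4234641435) = 17 + 4234641435 = 4234641452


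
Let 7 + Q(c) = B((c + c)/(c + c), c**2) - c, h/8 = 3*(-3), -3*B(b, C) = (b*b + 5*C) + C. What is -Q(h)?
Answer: 30910/3 ≈ 10303.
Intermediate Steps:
B(b, C) = -2*C - b**2/3 (B(b, C) = -((b*b + 5*C) + C)/3 = -((b**2 + 5*C) + C)/3 = -(b**2 + 6*C)/3 = -2*C - b**2/3)
h = -72 (h = 8*(3*(-3)) = 8*(-9) = -72)
Q(c) = -22/3 - c - 2*c**2 (Q(c) = -7 + ((-2*c**2 - ((c + c)/(c + c))**2/3) - c) = -7 + ((-2*c**2 - ((2*c)/((2*c)))**2/3) - c) = -7 + ((-2*c**2 - ((2*c)*(1/(2*c)))**2/3) - c) = -7 + ((-2*c**2 - 1/3*1**2) - c) = -7 + ((-2*c**2 - 1/3*1) - c) = -7 + ((-2*c**2 - 1/3) - c) = -7 + ((-1/3 - 2*c**2) - c) = -7 + (-1/3 - c - 2*c**2) = -22/3 - c - 2*c**2)
-Q(h) = -(-22/3 - 1*(-72) - 2*(-72)**2) = -(-22/3 + 72 - 2*5184) = -(-22/3 + 72 - 10368) = -1*(-30910/3) = 30910/3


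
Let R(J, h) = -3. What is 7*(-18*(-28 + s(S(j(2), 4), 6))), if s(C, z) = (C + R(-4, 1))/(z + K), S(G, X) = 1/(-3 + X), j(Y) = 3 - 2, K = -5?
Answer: 3780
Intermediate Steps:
j(Y) = 1
s(C, z) = (-3 + C)/(-5 + z) (s(C, z) = (C - 3)/(z - 5) = (-3 + C)/(-5 + z))
7*(-18*(-28 + s(S(j(2), 4), 6))) = 7*(-18*(-28 + (-3 + 1/(-3 + 4))/(-5 + 6))) = 7*(-18*(-28 + (-3 + 1/1)/1)) = 7*(-18*(-28 + 1*(-3 + 1))) = 7*(-18*(-28 + 1*(-2))) = 7*(-18*(-28 - 2)) = 7*(-18*(-30)) = 7*540 = 3780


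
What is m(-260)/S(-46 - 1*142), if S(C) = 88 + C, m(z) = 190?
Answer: -19/10 ≈ -1.9000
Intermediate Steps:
m(-260)/S(-46 - 1*142) = 190/(88 + (-46 - 1*142)) = 190/(88 + (-46 - 142)) = 190/(88 - 188) = 190/(-100) = 190*(-1/100) = -19/10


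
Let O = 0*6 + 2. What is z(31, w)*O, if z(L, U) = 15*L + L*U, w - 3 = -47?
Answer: -1798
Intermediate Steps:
O = 2 (O = 0 + 2 = 2)
w = -44 (w = 3 - 47 = -44)
z(31, w)*O = (31*(15 - 44))*2 = (31*(-29))*2 = -899*2 = -1798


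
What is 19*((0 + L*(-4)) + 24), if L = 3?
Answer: 228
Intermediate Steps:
19*((0 + L*(-4)) + 24) = 19*((0 + 3*(-4)) + 24) = 19*((0 - 12) + 24) = 19*(-12 + 24) = 19*12 = 228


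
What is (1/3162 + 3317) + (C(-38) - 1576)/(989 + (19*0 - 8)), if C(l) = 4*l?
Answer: 1142623591/344658 ≈ 3315.2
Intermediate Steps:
(1/3162 + 3317) + (C(-38) - 1576)/(989 + (19*0 - 8)) = (1/3162 + 3317) + (4*(-38) - 1576)/(989 + (19*0 - 8)) = (1/3162 + 3317) + (-152 - 1576)/(989 + (0 - 8)) = 10488355/3162 - 1728/(989 - 8) = 10488355/3162 - 1728/981 = 10488355/3162 - 1728*1/981 = 10488355/3162 - 192/109 = 1142623591/344658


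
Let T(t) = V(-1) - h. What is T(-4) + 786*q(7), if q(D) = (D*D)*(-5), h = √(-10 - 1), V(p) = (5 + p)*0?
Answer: -192570 - I*√11 ≈ -1.9257e+5 - 3.3166*I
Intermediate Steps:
V(p) = 0
h = I*√11 (h = √(-11) = I*√11 ≈ 3.3166*I)
q(D) = -5*D² (q(D) = D²*(-5) = -5*D²)
T(t) = -I*√11 (T(t) = 0 - I*√11 = -I*√11)
T(-4) + 786*q(7) = -I*√11 + 786*(-5*7²) = -I*√11 + 786*(-5*49) = -I*√11 + 786*(-245) = -I*√11 - 192570 = -192570 - I*√11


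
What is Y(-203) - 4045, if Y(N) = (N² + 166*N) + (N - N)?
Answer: 3466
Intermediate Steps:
Y(N) = N² + 166*N (Y(N) = (N² + 166*N) + 0 = N² + 166*N)
Y(-203) - 4045 = -203*(166 - 203) - 4045 = -203*(-37) - 4045 = 7511 - 4045 = 3466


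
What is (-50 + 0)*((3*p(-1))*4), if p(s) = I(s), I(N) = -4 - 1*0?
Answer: 2400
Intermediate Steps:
I(N) = -4 (I(N) = -4 + 0 = -4)
p(s) = -4
(-50 + 0)*((3*p(-1))*4) = (-50 + 0)*((3*(-4))*4) = -(-600)*4 = -50*(-48) = 2400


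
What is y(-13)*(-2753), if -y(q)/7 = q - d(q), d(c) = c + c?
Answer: 250523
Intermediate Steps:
d(c) = 2*c
y(q) = 7*q (y(q) = -7*(q - 2*q) = -(-7)*q = 7*q)
y(-13)*(-2753) = (7*(-13))*(-2753) = -91*(-2753) = 250523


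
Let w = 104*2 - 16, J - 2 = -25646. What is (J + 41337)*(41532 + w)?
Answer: 654774732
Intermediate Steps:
J = -25644 (J = 2 - 25646 = -25644)
w = 192 (w = 208 - 16 = 192)
(J + 41337)*(41532 + w) = (-25644 + 41337)*(41532 + 192) = 15693*41724 = 654774732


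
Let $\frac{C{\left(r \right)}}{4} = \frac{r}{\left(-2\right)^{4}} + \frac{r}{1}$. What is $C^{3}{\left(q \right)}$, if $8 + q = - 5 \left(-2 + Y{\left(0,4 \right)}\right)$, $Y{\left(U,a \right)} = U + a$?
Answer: $- \frac{3581577}{8} \approx -4.477 \cdot 10^{5}$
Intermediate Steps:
$q = -18$ ($q = -8 - 5 \left(-2 + \left(0 + 4\right)\right) = -8 - 5 \left(-2 + 4\right) = -8 - 10 = -18$)
$C{\left(r \right)} = \frac{17 r}{4}$ ($C{\left(r \right)} = 4 \left(\frac{r}{\left(-2\right)^{4}} + \frac{r}{1}\right) = 4 \left(\frac{r}{16} + r 1\right) = 4 \left(r \frac{1}{16} + r\right) = 4 \left(\frac{r}{16} + r\right) = 4 \frac{17 r}{16} = \frac{17 r}{4}$)
$C^{3}{\left(q \right)} = \left(\frac{17}{4} \left(-18\right)\right)^{3} = \left(- \frac{153}{2}\right)^{3} = - \frac{3581577}{8}$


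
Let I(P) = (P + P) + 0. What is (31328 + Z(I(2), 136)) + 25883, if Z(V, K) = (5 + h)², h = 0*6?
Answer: 57236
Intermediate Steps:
h = 0
I(P) = 2*P (I(P) = 2*P + 0 = 2*P)
Z(V, K) = 25 (Z(V, K) = (5 + 0)² = 5² = 25)
(31328 + Z(I(2), 136)) + 25883 = (31328 + 25) + 25883 = 31353 + 25883 = 57236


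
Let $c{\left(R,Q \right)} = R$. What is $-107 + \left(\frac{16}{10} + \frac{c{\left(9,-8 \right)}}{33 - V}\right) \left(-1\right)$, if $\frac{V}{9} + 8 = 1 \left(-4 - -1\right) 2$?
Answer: $- \frac{28794}{265} \approx -108.66$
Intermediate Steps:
$V = -126$ ($V = -72 + 9 \cdot 1 \left(-4 - -1\right) 2 = -72 + 9 \cdot 1 \left(-4 + 1\right) 2 = -72 + 9 \cdot 1 \left(-3\right) 2 = -72 + 9 \left(\left(-3\right) 2\right) = -72 + 9 \left(-6\right) = -72 - 54 = -126$)
$-107 + \left(\frac{16}{10} + \frac{c{\left(9,-8 \right)}}{33 - V}\right) \left(-1\right) = -107 + \left(\frac{16}{10} + \frac{9}{33 - -126}\right) \left(-1\right) = -107 + \left(16 \cdot \frac{1}{10} + \frac{9}{33 + 126}\right) \left(-1\right) = -107 + \left(\frac{8}{5} + \frac{9}{159}\right) \left(-1\right) = -107 + \left(\frac{8}{5} + 9 \cdot \frac{1}{159}\right) \left(-1\right) = -107 + \left(\frac{8}{5} + \frac{3}{53}\right) \left(-1\right) = -107 + \frac{439}{265} \left(-1\right) = -107 - \frac{439}{265} = - \frac{28794}{265}$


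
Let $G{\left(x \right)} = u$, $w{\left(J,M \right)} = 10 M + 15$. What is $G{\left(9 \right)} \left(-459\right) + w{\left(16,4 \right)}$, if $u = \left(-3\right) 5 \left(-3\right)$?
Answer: $-20600$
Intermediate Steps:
$w{\left(J,M \right)} = 15 + 10 M$
$u = 45$ ($u = \left(-15\right) \left(-3\right) = 45$)
$G{\left(x \right)} = 45$
$G{\left(9 \right)} \left(-459\right) + w{\left(16,4 \right)} = 45 \left(-459\right) + \left(15 + 10 \cdot 4\right) = -20655 + \left(15 + 40\right) = -20655 + 55 = -20600$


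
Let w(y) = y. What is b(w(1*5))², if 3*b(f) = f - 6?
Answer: ⅑ ≈ 0.11111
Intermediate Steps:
b(f) = -2 + f/3 (b(f) = (f - 6)/3 = (-6 + f)/3 = -2 + f/3)
b(w(1*5))² = (-2 + (1*5)/3)² = (-2 + (⅓)*5)² = (-2 + 5/3)² = (-⅓)² = ⅑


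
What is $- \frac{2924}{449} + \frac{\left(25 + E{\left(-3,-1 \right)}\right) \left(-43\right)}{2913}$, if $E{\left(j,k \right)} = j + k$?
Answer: $- \frac{2974353}{435979} \approx -6.8222$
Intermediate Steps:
$- \frac{2924}{449} + \frac{\left(25 + E{\left(-3,-1 \right)}\right) \left(-43\right)}{2913} = - \frac{2924}{449} + \frac{\left(25 - 4\right) \left(-43\right)}{2913} = \left(-2924\right) \frac{1}{449} + \left(25 - 4\right) \left(-43\right) \frac{1}{2913} = - \frac{2924}{449} + 21 \left(-43\right) \frac{1}{2913} = - \frac{2924}{449} - \frac{301}{971} = - \frac{2974353}{435979}$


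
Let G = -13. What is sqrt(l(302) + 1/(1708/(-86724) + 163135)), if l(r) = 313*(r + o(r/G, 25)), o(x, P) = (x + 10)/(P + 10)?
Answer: sqrt(1247460640589114036881391505)/114950209010 ≈ 307.26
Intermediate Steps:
o(x, P) = (10 + x)/(10 + P)
l(r) = 626/7 + 142102*r/455 (l(r) = 313*(r + (10 + r/(-13))/(10 + 25)) = 313*(r + (10 + r*(-1/13))/35) = 313*(r + (10 - r/13)/35) = 313*(r + (2/7 - r/455)) = 313*(2/7 + 454*r/455) = 626/7 + 142102*r/455)
sqrt(l(302) + 1/(1708/(-86724) + 163135)) = sqrt((626/7 + (142102/455)*302) + 1/(1708/(-86724) + 163135)) = sqrt((626/7 + 42914804/455) + 1/(1708*(-1/86724) + 163135)) = sqrt(42955494/455 + 1/(-427/21681 + 163135)) = sqrt(42955494/455 + 1/(3536929508/21681)) = sqrt(42955494/455 + 21681/3536929508) = sqrt(21704364895597401/229900418020) = sqrt(1247460640589114036881391505)/114950209010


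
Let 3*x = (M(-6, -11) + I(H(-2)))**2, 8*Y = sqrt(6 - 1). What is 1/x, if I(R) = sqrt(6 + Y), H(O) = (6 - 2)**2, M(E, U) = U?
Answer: 48/(44 - sqrt(2)*sqrt(48 + sqrt(5)))**2 ≈ 0.041580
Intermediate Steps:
H(O) = 16 (H(O) = 4**2 = 16)
Y = sqrt(5)/8 (Y = sqrt(6 - 1)/8 = sqrt(5)/8 ≈ 0.27951)
I(R) = sqrt(6 + sqrt(5)/8)
x = (-11 + sqrt(96 + 2*sqrt(5))/4)**2/3 ≈ 24.050
1/x = 1/((44 - sqrt(2)*sqrt(48 + sqrt(5)))**2/48) = 48/(44 - sqrt(2)*sqrt(48 + sqrt(5)))**2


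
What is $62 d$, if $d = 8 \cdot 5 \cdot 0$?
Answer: $0$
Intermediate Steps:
$d = 0$ ($d = 40 \cdot 0 = 0$)
$62 d = 62 \cdot 0 = 0$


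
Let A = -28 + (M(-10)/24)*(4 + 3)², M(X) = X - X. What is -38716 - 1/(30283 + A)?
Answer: -1171352581/30255 ≈ -38716.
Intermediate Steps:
M(X) = 0
A = -28 (A = -28 + (0/24)*(4 + 3)² = -28 + (0*(1/24))*7² = -28 + 0*49 = -28 + 0 = -28)
-38716 - 1/(30283 + A) = -38716 - 1/(30283 - 28) = -38716 - 1/30255 = -1171352581/30255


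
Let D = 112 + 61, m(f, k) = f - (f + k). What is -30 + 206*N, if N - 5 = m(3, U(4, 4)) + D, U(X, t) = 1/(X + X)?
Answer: 146449/4 ≈ 36612.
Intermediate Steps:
U(X, t) = 1/(2*X)
m(f, k) = -k (m(f, k) = f + (-f - k) = -k)
D = 173
N = 1423/8 (N = 5 + (-1/(2*4) + 173) = 5 + (-1*⅛ + 173) = 5 + (-⅛ + 173) = 5 + 1383/8 = 1423/8 ≈ 177.88)
-30 + 206*N = -30 + 206*(1423/8) = -30 + 146569/4 = 146449/4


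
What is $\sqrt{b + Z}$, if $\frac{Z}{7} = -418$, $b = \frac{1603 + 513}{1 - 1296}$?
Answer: $\frac{9 i \sqrt{60613770}}{1295} \approx 54.108 i$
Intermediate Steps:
$b = - \frac{2116}{1295}$ ($b = \frac{2116}{-1295} = 2116 \left(- \frac{1}{1295}\right) = - \frac{2116}{1295} \approx -1.634$)
$Z = -2926$ ($Z = 7 \left(-418\right) = -2926$)
$\sqrt{b + Z} = \sqrt{- \frac{2116}{1295} - 2926} = \sqrt{- \frac{3791286}{1295}} = \frac{9 i \sqrt{60613770}}{1295}$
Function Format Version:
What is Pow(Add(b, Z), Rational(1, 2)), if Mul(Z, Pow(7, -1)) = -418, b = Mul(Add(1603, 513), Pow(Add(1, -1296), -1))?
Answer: Mul(Rational(9, 1295), I, Pow(60613770, Rational(1, 2))) ≈ Mul(54.108, I)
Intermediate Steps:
b = Rational(-2116, 1295) (b = Mul(2116, Pow(-1295, -1)) = Mul(2116, Rational(-1, 1295)) = Rational(-2116, 1295) ≈ -1.6340)
Z = -2926 (Z = Mul(7, -418) = -2926)
Pow(Add(b, Z), Rational(1, 2)) = Pow(Add(Rational(-2116, 1295), -2926), Rational(1, 2)) = Pow(Rational(-3791286, 1295), Rational(1, 2)) = Mul(Rational(9, 1295), I, Pow(60613770, Rational(1, 2)))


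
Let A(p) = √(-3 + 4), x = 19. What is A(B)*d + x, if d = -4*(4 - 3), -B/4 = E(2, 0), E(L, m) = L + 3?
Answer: 15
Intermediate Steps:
E(L, m) = 3 + L
B = -20 (B = -4*(3 + 2) = -4*5 = -20)
A(p) = 1 (A(p) = √1 = 1)
d = -4 (d = -4*1 = -4)
A(B)*d + x = 1*(-4) + 19 = -4 + 19 = 15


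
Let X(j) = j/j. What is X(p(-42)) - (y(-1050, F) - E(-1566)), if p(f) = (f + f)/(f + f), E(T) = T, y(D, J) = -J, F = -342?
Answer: -1907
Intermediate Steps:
p(f) = 1 (p(f) = (2*f)/((2*f)) = (2*f)*(1/(2*f)) = 1)
X(j) = 1
X(p(-42)) - (y(-1050, F) - E(-1566)) = 1 - (-1*(-342) - 1*(-1566)) = 1 - (342 + 1566) = 1 - 1*1908 = 1 - 1908 = -1907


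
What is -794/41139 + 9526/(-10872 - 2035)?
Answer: -402138272/530981073 ≈ -0.75735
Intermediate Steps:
-794/41139 + 9526/(-10872 - 2035) = -794*1/41139 + 9526/(-12907) = -794/41139 + 9526*(-1/12907) = -794/41139 - 9526/12907 = -402138272/530981073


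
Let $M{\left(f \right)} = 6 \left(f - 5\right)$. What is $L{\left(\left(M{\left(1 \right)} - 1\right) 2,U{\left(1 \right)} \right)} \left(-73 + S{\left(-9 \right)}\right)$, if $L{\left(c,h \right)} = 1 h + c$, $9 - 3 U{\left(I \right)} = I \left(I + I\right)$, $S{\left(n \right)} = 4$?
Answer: $3289$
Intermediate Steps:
$U{\left(I \right)} = 3 - \frac{2 I^{2}}{3}$ ($U{\left(I \right)} = 3 - \frac{I \left(I + I\right)}{3} = 3 - \frac{I 2 I}{3} = 3 - \frac{2 I^{2}}{3}$)
$M{\left(f \right)} = -30 + 6 f$ ($M{\left(f \right)} = 6 \left(-5 + f\right) = -30 + 6 f$)
$L{\left(c,h \right)} = c + h$ ($L{\left(c,h \right)} = h + c = c + h$)
$L{\left(\left(M{\left(1 \right)} - 1\right) 2,U{\left(1 \right)} \right)} \left(-73 + S{\left(-9 \right)}\right) = \left(\left(\left(-30 + 6 \cdot 1\right) - 1\right) 2 + \left(3 - \frac{2 \cdot 1^{2}}{3}\right)\right) \left(-73 + 4\right) = \left(\left(\left(-30 + 6\right) - 1\right) 2 + \left(3 - \frac{2}{3}\right)\right) \left(-69\right) = \left(\left(-24 - 1\right) 2 + \left(3 - \frac{2}{3}\right)\right) \left(-69\right) = \left(\left(-25\right) 2 + \frac{7}{3}\right) \left(-69\right) = \left(-50 + \frac{7}{3}\right) \left(-69\right) = \left(- \frac{143}{3}\right) \left(-69\right) = 3289$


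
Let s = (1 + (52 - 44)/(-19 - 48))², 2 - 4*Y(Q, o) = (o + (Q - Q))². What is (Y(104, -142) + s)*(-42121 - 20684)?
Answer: 2841715664835/8978 ≈ 3.1652e+8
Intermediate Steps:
Y(Q, o) = ½ - o²/4 (Y(Q, o) = ½ - (o + (Q - Q))²/4 = ½ - (o + 0)²/4 = ½ - o²/4)
s = 3481/4489 (s = (1 + 8/(-67))² = (1 + 8*(-1/67))² = (1 - 8/67)² = (59/67)² = 3481/4489 ≈ 0.77545)
(Y(104, -142) + s)*(-42121 - 20684) = ((½ - ¼*(-142)²) + 3481/4489)*(-42121 - 20684) = ((½ - ¼*20164) + 3481/4489)*(-62805) = ((½ - 5041) + 3481/4489)*(-62805) = (-10081/2 + 3481/4489)*(-62805) = -45246647/8978*(-62805) = 2841715664835/8978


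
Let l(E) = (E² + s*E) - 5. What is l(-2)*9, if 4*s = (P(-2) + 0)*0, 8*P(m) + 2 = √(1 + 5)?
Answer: -9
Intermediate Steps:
P(m) = -¼ + √6/8 (P(m) = -¼ + √(1 + 5)/8 = -¼ + √6/8)
s = 0 (s = (((-¼ + √6/8) + 0)*0)/4 = ((-¼ + √6/8)*0)/4 = (¼)*0 = 0)
l(E) = -5 + E² (l(E) = (E² + 0*E) - 5 = (E² + 0) - 5 = E² - 5 = -5 + E²)
l(-2)*9 = (-5 + (-2)²)*9 = (-5 + 4)*9 = -1*9 = -9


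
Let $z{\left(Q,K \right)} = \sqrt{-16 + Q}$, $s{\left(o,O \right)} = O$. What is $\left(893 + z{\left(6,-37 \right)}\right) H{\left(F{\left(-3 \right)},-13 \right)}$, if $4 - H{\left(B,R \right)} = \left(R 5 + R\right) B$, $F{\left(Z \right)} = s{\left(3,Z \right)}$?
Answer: $-205390 - 230 i \sqrt{10} \approx -2.0539 \cdot 10^{5} - 727.32 i$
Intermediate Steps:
$F{\left(Z \right)} = Z$
$H{\left(B,R \right)} = 4 - 6 B R$ ($H{\left(B,R \right)} = 4 - \left(R 5 + R\right) B = 4 - \left(5 R + R\right) B = 4 - 6 R B = 4 - 6 B R$)
$\left(893 + z{\left(6,-37 \right)}\right) H{\left(F{\left(-3 \right)},-13 \right)} = \left(893 + \sqrt{-16 + 6}\right) \left(4 - \left(-18\right) \left(-13\right)\right) = \left(893 + \sqrt{-10}\right) \left(4 - 234\right) = \left(893 + i \sqrt{10}\right) \left(-230\right) = -205390 - 230 i \sqrt{10}$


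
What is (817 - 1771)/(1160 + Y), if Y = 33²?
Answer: -954/2249 ≈ -0.42419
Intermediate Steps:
Y = 1089
(817 - 1771)/(1160 + Y) = (817 - 1771)/(1160 + 1089) = -954/2249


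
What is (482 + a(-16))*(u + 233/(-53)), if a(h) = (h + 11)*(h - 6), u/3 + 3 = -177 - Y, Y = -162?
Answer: -1832240/53 ≈ -34571.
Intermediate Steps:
u = -54 (u = -9 + 3*(-177 - 1*(-162)) = -9 + 3*(-177 + 162) = -9 + 3*(-15) = -9 - 45 = -54)
a(h) = (-6 + h)*(11 + h) (a(h) = (11 + h)*(-6 + h) = (-6 + h)*(11 + h))
(482 + a(-16))*(u + 233/(-53)) = (482 + (-66 + (-16)**2 + 5*(-16)))*(-54 + 233/(-53)) = (482 + (-66 + 256 - 80))*(-54 + 233*(-1/53)) = (482 + 110)*(-54 - 233/53) = 592*(-3095/53) = -1832240/53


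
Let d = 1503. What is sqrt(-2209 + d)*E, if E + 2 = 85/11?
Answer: 63*I*sqrt(706)/11 ≈ 152.18*I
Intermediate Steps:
E = 63/11 (E = -2 + 85/11 = 63/11 ≈ 5.7273)
sqrt(-2209 + d)*E = sqrt(-2209 + 1503)*(63/11) = sqrt(-706)*(63/11) = (I*sqrt(706))*(63/11) = 63*I*sqrt(706)/11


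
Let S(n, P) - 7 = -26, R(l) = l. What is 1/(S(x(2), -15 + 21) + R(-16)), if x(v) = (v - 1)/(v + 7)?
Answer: -1/35 ≈ -0.028571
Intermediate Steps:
x(v) = (-1 + v)/(7 + v)
S(n, P) = -19 (S(n, P) = 7 - 26 = -19)
1/(S(x(2), -15 + 21) + R(-16)) = 1/(-19 - 16) = 1/(-35) = -1/35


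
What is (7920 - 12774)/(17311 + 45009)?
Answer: -2427/31160 ≈ -0.077888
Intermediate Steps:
(7920 - 12774)/(17311 + 45009) = -4854/62320 = -4854*1/62320 = -2427/31160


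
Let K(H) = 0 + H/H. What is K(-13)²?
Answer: 1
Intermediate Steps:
K(H) = 1 (K(H) = 0 + 1 = 1)
K(-13)² = 1² = 1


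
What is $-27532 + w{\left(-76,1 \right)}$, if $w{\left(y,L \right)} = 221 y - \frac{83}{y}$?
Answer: $- \frac{3368845}{76} \approx -44327.0$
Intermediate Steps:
$w{\left(y,L \right)} = - \frac{83}{y} + 221 y$
$-27532 + w{\left(-76,1 \right)} = -27532 + \left(- \frac{83}{-76} + 221 \left(-76\right)\right) = -27532 - \frac{1276413}{76} = - \frac{3368845}{76}$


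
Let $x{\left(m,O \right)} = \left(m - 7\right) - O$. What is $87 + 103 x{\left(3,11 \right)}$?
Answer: $-1458$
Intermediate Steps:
$x{\left(m,O \right)} = -7 + m - O$ ($x{\left(m,O \right)} = \left(m - 7\right) - O = \left(-7 + m\right) - O = -7 + m - O$)
$87 + 103 x{\left(3,11 \right)} = 87 + 103 \left(-7 + 3 - 11\right) = 87 + 103 \left(-15\right) = 87 - 1545 = -1458$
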